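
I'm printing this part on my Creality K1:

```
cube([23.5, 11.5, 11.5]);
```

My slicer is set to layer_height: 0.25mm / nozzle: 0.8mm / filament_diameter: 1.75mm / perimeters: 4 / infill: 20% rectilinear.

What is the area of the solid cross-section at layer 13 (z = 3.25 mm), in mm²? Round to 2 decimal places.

270.25 mm²

At z = 3.25 mm: the 23.5×11.5 cube contributes its full rectangle (area 270.25 mm²). Overall, the cross-section is a single solid region. Net area = 270.25 mm².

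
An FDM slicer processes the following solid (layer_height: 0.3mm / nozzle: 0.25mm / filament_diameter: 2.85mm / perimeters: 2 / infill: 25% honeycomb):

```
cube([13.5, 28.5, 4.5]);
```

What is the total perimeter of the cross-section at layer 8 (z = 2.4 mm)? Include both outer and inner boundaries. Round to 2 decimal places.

At z = 2.4 mm: the cube is present — its section is the full 13.5×28.5 rectangle (perimeter 84.00 mm). Overall, the cross-section is a single solid region. Total boundary length (outer) = 84.00 mm.

84.00 mm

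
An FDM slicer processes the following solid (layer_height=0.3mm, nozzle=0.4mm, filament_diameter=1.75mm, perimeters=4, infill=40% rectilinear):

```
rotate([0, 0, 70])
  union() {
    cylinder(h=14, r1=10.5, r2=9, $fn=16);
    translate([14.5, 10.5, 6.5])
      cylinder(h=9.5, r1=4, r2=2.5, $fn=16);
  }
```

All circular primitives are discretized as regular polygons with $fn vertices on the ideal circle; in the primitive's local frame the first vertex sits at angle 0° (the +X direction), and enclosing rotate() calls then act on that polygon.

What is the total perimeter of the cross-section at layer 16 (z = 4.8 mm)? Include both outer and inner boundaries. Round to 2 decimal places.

At z = 4.8 mm: the cone: at t=0.343 of its height the radius interpolates to r₁+(r₂−r₁)t = 9.986, giving a regular 16-gon of that circumradius (perimeter = 2·16·9.986·sin(180°/16) = 62.34 mm); the cone at (14.5, 10.5) does not reach this height (z outside [6.5, 16]); Merging all regions: only the cone is present, so the union is just that shape — boundary = 62.34 mm; (whole slice rotated 70° about Z — lengths, areas and connectivity unchanged). Overall, the cross-section is a single solid region. Total boundary length (outer) = 62.34 mm.

62.34 mm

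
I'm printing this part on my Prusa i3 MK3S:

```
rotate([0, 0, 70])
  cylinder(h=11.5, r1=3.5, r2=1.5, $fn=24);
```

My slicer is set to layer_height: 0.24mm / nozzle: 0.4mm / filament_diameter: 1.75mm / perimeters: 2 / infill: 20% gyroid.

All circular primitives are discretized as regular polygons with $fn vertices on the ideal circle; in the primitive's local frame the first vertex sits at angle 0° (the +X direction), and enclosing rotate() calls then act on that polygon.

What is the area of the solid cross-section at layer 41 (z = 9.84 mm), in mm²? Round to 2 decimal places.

At z = 9.84 mm: the cone: at t=0.856 of its height the radius interpolates to r₁+(r₂−r₁)t = 1.789, giving a regular 24-gon of that circumradius (area = (24/2)·1.789²·sin(360°/24) = 9.94 mm²); (whole slice rotated 70° about Z — lengths, areas and connectivity unchanged). Overall, the cross-section is a single solid region. Net area = 9.94 mm².

9.94 mm²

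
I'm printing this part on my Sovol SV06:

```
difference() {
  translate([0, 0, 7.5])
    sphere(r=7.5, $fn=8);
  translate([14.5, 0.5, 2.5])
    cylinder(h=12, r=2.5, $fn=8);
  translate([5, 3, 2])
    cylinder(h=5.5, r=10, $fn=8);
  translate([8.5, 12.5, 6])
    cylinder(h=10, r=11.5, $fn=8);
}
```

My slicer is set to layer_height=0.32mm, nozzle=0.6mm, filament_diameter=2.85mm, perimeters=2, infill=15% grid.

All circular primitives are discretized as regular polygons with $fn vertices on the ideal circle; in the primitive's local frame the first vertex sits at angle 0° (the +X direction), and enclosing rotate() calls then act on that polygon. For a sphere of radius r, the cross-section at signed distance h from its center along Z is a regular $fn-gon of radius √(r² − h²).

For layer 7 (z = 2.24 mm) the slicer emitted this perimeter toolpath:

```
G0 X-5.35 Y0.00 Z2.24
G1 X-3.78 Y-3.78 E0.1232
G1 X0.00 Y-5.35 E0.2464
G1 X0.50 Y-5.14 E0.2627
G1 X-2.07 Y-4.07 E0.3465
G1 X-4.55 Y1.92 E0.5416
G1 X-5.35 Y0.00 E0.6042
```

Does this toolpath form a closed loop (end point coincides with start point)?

Start point (G0): (-5.35, 0.00). End point (last G1): the path returns to the start — closed.

yes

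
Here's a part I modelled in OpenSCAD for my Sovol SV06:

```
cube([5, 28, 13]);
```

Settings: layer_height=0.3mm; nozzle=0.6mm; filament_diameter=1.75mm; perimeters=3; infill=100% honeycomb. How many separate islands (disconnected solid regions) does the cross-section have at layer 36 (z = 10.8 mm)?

1

At z = 10.8 mm: the cube is present — its section is the full 5×28 rectangle. Overall, the cross-section is a single solid region. Island count = 1.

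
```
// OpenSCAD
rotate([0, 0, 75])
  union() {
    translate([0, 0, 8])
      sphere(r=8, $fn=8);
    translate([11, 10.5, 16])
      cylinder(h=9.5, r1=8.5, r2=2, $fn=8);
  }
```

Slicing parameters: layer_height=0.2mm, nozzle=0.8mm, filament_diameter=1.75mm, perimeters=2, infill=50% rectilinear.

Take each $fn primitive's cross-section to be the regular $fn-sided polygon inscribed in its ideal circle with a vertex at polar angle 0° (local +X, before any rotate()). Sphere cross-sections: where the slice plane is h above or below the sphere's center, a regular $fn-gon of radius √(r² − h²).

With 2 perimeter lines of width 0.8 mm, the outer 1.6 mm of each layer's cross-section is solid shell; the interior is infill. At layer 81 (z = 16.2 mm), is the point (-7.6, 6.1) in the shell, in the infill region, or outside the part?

shell

At z = 16.2 mm: the sphere is not intersected at this z (|z−center|=8.200 > r=8); the cone at (11, 10.5) (r1=8.5→r2=2) has section circumradius 8.363 here — a regular 8-gon; Combining (union): only the cone at (11, 10.5) is present, so the union is just that shape — 1 connected region; (rotated 75° about Z; rotation is an isometry so areas/perimeters/island counts are preserved). Overall, the cross-section is a single solid region. Undo the 75° rotation: the query point maps to (3.925, 8.920) in the un-rotated model frame. The nearest boundary edge runs (2.64, 10.50)→(5.09, 4.59); distance from the point to it = 0.59 mm. The point is inside the cross-section, 0.59 mm from the nearest boundary — within the 1.6 mm shell band (2 × 0.8).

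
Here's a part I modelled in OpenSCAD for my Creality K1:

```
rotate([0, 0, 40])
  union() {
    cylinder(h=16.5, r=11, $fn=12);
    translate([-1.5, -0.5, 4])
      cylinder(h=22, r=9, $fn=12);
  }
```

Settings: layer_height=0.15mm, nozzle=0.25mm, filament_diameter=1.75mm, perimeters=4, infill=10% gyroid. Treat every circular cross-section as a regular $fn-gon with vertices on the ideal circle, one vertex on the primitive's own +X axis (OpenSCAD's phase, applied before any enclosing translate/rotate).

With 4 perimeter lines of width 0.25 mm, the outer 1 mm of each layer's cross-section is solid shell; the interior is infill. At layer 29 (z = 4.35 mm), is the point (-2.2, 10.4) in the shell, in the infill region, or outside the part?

At z = 4.35 mm: the r=11 cylinder gives a regular 12-gon of circumradius 11 (constant along its height); the r=9 cylinder at (-1.5, -0.5) gives a regular 12-gon of circumradius 9 (constant along its height); Taking the union: the r=9 cylinder at (-1.5, -0.5) lies entirely inside the r=11 cylinder, so the union is just the r=11 cylinder — 1 connected region; (rotated 40° about Z; rotation is an isometry so areas/perimeters/island counts are preserved). Overall, the cross-section is a single solid region. Undo the 40° rotation: the query point maps to (5.000, 9.381) in the un-rotated model frame. The nearest boundary edge runs (0.00, 11.00)→(5.50, 9.53); distance from the point to it = 0.27 mm. The point is inside the cross-section, 0.27 mm from the nearest boundary — within the 1 mm shell band (4 × 0.25).

shell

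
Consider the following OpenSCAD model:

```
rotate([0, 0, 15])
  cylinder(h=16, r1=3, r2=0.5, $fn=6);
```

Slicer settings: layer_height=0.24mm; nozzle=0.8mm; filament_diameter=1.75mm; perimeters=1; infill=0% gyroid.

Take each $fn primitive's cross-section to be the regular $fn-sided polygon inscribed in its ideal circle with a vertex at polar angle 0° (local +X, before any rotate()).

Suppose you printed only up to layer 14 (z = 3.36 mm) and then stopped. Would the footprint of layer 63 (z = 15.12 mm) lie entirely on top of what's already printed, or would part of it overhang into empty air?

entirely on top

Compare the two slices. At z = 3.36: the cone (r1=3→r2=0.5) has section circumradius 2.475 here — a regular 6-gon (area = (6/2)·2.475²·sin(360°/6) = 15.91 mm²); (whole slice rotated 15° about Z — lengths, areas and connectivity unchanged). At z = 15.12: the cone: at t=0.945 of its height the radius interpolates to r₁+(r₂−r₁)t = 0.638, giving a regular 6-gon of that circumradius (area = (6/2)·0.638²·sin(360°/6) = 1.06 mm²); (rotated 15° about Z; rotation is an isometry so areas/perimeters/island counts are preserved). Checking containment: the cross-section at z = 15.12 is a subset of the cross-section at z = 3.36.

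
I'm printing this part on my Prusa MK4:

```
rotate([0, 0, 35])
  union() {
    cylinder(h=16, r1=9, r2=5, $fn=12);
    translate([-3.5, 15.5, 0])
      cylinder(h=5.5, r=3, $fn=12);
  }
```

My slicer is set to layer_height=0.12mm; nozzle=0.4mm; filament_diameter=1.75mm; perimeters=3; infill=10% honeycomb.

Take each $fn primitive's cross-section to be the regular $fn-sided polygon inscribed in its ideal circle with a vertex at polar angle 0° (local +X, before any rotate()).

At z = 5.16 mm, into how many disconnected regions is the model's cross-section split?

2

At z = 5.16 mm: the cone contributes a regular 12-gon of circumradius 7.710 (interpolated between r1=9 and r2=5 at t=0.323); the r=3 cylinder at (-3.5, 15.5) contributes a regular 12-gon of circumradius 3; Merging all regions: the 2 present regions are separate (no shared area or edge), so areas and boundary lengths simply add and each stays a separate island — 2 connected regions; (whole slice rotated 35° about Z — lengths, areas and connectivity unchanged). The result has 2 disconnected regions.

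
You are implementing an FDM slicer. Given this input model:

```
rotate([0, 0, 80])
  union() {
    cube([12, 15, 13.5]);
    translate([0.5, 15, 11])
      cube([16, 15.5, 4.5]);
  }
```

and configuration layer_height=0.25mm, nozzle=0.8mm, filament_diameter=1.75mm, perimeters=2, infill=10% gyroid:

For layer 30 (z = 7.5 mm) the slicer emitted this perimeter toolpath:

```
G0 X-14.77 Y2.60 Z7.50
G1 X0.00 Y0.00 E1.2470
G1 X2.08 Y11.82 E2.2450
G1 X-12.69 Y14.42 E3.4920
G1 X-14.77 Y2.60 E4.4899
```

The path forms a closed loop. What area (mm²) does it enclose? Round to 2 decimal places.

Apply the shoelace formula to the sequence of (X, Y) vertices; enclosed area = 179.99 mm².

179.99 mm²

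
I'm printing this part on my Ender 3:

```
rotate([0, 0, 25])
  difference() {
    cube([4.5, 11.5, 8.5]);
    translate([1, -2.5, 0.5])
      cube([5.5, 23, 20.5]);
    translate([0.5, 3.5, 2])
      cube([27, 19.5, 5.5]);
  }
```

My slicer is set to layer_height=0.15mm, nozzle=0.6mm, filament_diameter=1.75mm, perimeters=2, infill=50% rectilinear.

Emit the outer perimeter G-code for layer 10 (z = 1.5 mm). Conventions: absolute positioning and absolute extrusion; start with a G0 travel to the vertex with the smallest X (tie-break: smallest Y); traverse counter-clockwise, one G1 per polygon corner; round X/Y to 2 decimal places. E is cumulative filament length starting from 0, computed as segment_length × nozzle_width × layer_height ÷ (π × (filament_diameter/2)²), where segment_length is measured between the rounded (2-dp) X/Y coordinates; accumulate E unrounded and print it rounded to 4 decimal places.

G0 X-4.86 Y10.42 Z1.50
G1 X0.00 Y0.00 E0.4302
G1 X0.91 Y0.42 E0.4677
G1 X-3.95 Y10.85 E0.8983
G1 X-4.86 Y10.42 E0.9359

At z = 1.5 mm: the 4.5×11.5 cube contributes its full rectangle; the cube at (1, -2.5) (footprint 5.5×23) is included at this height; the cube at (0.5, 3.5) is not intersected at this z (z outside [2, 7.5]); Subtracting the remaining from the first: starting from the 4.5×11.5 cube, the 5.5×23 cube at (1, -2.5) partially overlaps it — only the 40.25 mm² overlap (of its 126.50 mm²) is removed, clipping the outline — 1 connected region; (rotated 25° about Z; rotation is an isometry so areas/perimeters/island counts are preserved). The outline is a single polygon with 4 vertices. Extrusion per mm of travel: 0.6 × 0.15 / (π × 0.875²) = 0.037418. Accumulating E over each segment gives final E = 0.9359.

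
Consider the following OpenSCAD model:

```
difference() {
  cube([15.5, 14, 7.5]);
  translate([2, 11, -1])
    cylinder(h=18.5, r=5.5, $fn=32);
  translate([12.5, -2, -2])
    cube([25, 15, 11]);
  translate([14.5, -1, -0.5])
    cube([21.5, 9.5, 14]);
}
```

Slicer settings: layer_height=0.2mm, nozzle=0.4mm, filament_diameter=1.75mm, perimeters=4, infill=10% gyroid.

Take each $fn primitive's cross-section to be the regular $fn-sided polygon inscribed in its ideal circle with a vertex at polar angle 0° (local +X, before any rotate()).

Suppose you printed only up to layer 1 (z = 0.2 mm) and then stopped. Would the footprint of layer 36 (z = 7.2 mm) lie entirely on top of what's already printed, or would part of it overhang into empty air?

Compare the two slices. At z = 0.2: the 15.5×14 cube contributes its full rectangle (area 217.00 mm²); the cylinder at (2, 11): section is a regular 32-gon, circumradius r=5.5 (area = (32/2)·5.500²·sin(360°/32) = 94.42 mm²); the cube at (12.5, -2) is present — its section is the full 25×15 rectangle (area 375.00 mm²); the cube at (14.5, -1) (footprint 21.5×9.5) is included at this height (area 204.25 mm²); Taking the first minus the rest: starting from the 15.5×14 cube (217.00 mm²), the r=5.5 cylinder at (2, 11) partially overlaps it — only the 55.90 mm² overlap (of its 94.42 mm²) is removed, clipping the outline; the 25×15 cube at (12.5, -2) partially overlaps it — only the 39.00 mm² overlap (of its 375.00 mm²) is removed, clipping the outline; the 21.5×9.5 cube at (14.5, -1) misses the remaining region (no effect) — area = 122.10 mm². At z = 7.2: the 15.5×14 cube contributes its full rectangle (area 217.00 mm²); the r=5.5 cylinder at (2, 11) gives a regular 32-gon of circumradius 5.5 (constant along its height) (area = (32/2)·5.500²·sin(360°/32) = 94.42 mm²); the cube at (12.5, -2) is present — its section is the full 25×15 rectangle (area 375.00 mm²); the cube at (14.5, -1) is present — its section is the full 21.5×9.5 rectangle (area 204.25 mm²); After the difference (first − rest): starting from the 15.5×14 cube (217.00 mm²), the r=5.5 cylinder at (2, 11) partially overlaps it — only the 55.90 mm² overlap (of its 94.42 mm²) is removed, clipping the outline; the 25×15 cube at (12.5, -2) partially overlaps it — only the 39.00 mm² overlap (of its 375.00 mm²) is removed, clipping the outline; the 21.5×9.5 cube at (14.5, -1) misses the remaining region (no effect) — area = 122.10 mm². Checking containment: the cross-section at z = 7.2 is a subset of the cross-section at z = 0.2.

entirely on top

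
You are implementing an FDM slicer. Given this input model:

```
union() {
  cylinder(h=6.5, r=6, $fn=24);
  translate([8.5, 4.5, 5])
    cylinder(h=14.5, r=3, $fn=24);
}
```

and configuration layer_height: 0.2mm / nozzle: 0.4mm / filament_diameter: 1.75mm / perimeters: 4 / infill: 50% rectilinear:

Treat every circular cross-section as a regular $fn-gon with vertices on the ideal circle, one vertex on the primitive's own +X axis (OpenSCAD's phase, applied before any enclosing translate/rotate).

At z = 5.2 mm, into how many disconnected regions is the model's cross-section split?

At z = 5.2 mm: the cylinder: section is a regular 24-gon, circumradius r=6; the r=3 cylinder at (8.5, 4.5) contributes a regular 24-gon of circumradius 3; Combining (union): the 2 present regions are separate (no shared area or edge), so areas and boundary lengths simply add and each stays a separate island — 2 connected regions. The result has 2 disconnected regions.

2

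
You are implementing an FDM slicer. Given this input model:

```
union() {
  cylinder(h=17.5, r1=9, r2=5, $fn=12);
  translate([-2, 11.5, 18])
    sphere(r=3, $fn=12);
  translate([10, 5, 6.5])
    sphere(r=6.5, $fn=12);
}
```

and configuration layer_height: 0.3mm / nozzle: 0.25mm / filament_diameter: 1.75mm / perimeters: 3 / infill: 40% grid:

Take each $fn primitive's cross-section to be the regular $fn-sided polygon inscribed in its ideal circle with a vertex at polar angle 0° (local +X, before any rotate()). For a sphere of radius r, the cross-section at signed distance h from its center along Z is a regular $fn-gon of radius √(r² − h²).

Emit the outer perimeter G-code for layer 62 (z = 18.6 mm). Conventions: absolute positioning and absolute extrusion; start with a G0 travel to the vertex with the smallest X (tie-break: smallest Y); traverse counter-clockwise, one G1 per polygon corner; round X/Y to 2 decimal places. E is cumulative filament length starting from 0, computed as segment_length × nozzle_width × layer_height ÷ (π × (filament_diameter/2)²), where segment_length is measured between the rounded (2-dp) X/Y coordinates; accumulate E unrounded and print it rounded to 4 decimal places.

At z = 18.6 mm: the cone is absent (z outside [0, 17.5]); the sphere at (-2, 11.5): section is a regular 12-gon, circumradius = √(r²−h²) = √(3²−0.6²) = 2.939; the sphere at (10, 5) is absent (|z−center|=12.100 > r=6.5); Merging all regions: only the r=3 sphere at (-2, 11.5) is present, so the union is just that shape — 1 connected region. The outline is a single polygon with 12 vertices. Extrusion per mm of travel: 0.25 × 0.3 / (π × 0.875²) = 0.031181. Accumulating E over each segment gives final E = 0.5699.

G0 X-4.94 Y11.50 Z18.60
G1 X-4.55 Y10.03 E0.0474
G1 X-3.47 Y8.95 E0.0950
G1 X-2.00 Y8.56 E0.1425
G1 X-0.53 Y8.95 E0.1899
G1 X0.55 Y10.03 E0.2375
G1 X0.94 Y11.50 E0.2849
G1 X0.55 Y12.97 E0.3324
G1 X-0.53 Y14.05 E0.3800
G1 X-2.00 Y14.44 E0.4274
G1 X-3.47 Y14.05 E0.4748
G1 X-4.55 Y12.97 E0.5225
G1 X-4.94 Y11.50 E0.5699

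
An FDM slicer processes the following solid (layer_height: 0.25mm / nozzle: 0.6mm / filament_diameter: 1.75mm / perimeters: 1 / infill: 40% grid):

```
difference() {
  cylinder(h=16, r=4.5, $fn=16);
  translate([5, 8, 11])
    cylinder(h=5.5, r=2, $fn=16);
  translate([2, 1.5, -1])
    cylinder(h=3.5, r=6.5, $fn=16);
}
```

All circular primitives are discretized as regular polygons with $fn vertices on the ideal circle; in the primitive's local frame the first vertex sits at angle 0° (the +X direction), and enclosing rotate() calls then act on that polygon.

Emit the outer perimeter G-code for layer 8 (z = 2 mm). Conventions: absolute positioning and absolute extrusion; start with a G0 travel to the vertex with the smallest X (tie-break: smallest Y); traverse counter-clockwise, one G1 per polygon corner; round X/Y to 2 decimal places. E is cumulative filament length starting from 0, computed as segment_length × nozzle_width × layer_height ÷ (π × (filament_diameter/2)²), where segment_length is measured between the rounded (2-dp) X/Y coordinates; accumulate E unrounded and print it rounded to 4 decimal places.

G0 X-4.50 Y0.00 Z2.00
G1 X-4.16 Y-1.72 E0.1093
G1 X-3.18 Y-3.18 E0.2190
G1 X-1.72 Y-4.16 E0.3287
G1 X-0.71 Y-4.36 E0.3929
G1 X-2.60 Y-3.10 E0.5345
G1 X-4.01 Y-0.99 E0.6928
G1 X-4.35 Y0.75 E0.8033
G1 X-4.50 Y0.00 E0.8510

At z = 2 mm: the r=4.5 cylinder gives a regular 16-gon of circumradius 4.5 (constant along its height); the cylinder at (5, 8) is not intersected at this z (z outside [11, 16.5]); the r=6.5 cylinder at (2, 1.5) contributes a regular 16-gon of circumradius 6.5; Subtracting the remaining from the first: starting from the r=4.5 cylinder, the r=6.5 cylinder at (2, 1.5) partially overlaps it — only the 59.53 mm² overlap (of its 129.35 mm²) is removed, clipping the outline — 1 connected region. The outline is a single polygon with 8 vertices. Extrusion per mm of travel: 0.6 × 0.25 / (π × 0.875²) = 0.062363. Accumulating E over each segment gives final E = 0.8510.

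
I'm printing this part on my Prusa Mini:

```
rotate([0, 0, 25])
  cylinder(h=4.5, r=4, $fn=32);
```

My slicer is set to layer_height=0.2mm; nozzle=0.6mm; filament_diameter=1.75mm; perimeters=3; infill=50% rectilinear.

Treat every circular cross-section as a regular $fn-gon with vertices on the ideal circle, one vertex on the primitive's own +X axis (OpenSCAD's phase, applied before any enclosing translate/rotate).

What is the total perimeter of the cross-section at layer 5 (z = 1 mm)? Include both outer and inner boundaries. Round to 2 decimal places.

25.09 mm

At z = 1 mm: the cylinder: section is a regular 32-gon, circumradius r=4 (perimeter = 2·32·4.000·sin(180°/32) = 25.09 mm); (whole slice rotated 25° about Z — lengths, areas and connectivity unchanged). Overall, the cross-section is a single solid region. Total boundary length (outer) = 25.09 mm.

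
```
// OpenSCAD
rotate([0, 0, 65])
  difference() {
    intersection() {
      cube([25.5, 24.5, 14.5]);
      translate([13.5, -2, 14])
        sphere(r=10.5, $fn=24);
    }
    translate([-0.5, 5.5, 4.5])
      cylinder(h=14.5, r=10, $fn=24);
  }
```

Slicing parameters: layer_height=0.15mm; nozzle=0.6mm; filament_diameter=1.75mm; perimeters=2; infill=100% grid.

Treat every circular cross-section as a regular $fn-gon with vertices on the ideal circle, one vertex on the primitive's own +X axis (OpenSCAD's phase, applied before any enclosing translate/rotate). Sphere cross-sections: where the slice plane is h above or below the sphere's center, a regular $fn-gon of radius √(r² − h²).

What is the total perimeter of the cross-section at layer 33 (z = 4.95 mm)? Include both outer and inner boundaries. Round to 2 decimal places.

At z = 4.95 mm: the cube (footprint 25.5×24.5) is included at this height (perimeter 100.00 mm); the r=10.5 sphere at (13.5, -2) contributes a regular 24-gon of circumradius √(10.5²−9.05²) = 5.324 (perimeter = 2·24·5.324·sin(180°/24) = 33.36 mm); Taking the intersection: the r=10.5 sphere at (13.5, -2) partially overlaps the 25.5×24.5 cube; clipping to the common part keeps 23.36 mm² — boundary = 22.32 mm; the r=10 cylinder at (-0.5, 5.5) gives a regular 24-gon of circumradius 10 (constant along its height) (perimeter = 2·24·10.000·sin(180°/24) = 62.65 mm); Taking the first minus the rest: starting from the result so far, the r=10 cylinder at (-0.5, 5.5) misses the remaining region (no effect) — boundary = 22.32 mm; (whole slice rotated 65° about Z — lengths, areas and connectivity unchanged). Overall, the cross-section is a single solid region. Total boundary length (outer) = 22.32 mm.

22.32 mm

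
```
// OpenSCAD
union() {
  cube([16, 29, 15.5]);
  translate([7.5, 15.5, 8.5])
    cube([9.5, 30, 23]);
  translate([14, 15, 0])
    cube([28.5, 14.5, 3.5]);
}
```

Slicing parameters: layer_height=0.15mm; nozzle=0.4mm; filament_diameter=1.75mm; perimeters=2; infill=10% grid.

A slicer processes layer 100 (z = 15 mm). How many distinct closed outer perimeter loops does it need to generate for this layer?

1

At z = 15 mm: the cube (footprint 16×29) is included at this height; the cube at (7.5, 15.5) is present — its section is the full 9.5×30 rectangle; the cube at (14, 15) does not reach this height (z outside [0, 3.5]); Combining (union): the regions partially overlap (shared area 114.75 mm²), so overlapping operands fuse into one piece — 1 connected region. The result has 1 disconnected region.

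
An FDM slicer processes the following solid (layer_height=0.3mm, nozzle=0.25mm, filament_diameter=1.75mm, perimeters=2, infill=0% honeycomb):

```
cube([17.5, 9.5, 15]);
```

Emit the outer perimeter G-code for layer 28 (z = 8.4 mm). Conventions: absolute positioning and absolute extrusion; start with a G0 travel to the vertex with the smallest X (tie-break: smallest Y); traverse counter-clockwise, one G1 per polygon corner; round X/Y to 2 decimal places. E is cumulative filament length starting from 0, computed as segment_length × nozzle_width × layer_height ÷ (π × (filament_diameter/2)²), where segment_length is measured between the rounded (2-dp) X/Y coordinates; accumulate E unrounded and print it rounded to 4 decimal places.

At z = 8.4 mm: the cube is present — its section is the full 17.5×9.5 rectangle. The outline is a single polygon with 4 vertices. Extrusion per mm of travel: 0.25 × 0.3 / (π × 0.875²) = 0.031181. Accumulating E over each segment gives final E = 1.6838.

G0 X0.00 Y0.00 Z8.40
G1 X17.50 Y0.00 E0.5457
G1 X17.50 Y9.50 E0.8419
G1 X0.00 Y9.50 E1.3876
G1 X0.00 Y0.00 E1.6838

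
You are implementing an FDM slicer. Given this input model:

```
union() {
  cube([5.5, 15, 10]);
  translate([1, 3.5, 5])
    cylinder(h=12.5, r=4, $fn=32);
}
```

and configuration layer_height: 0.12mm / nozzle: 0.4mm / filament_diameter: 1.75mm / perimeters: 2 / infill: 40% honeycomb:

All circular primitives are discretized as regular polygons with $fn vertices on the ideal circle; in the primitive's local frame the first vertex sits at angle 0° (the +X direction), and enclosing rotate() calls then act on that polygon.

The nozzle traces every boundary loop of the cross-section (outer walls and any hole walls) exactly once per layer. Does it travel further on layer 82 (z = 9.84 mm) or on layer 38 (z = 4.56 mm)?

layer 82 (z = 9.84 mm)

Layer 82 (z = 9.84): the 5.5×15 cube contributes its full rectangle (perimeter 41.00 mm); the r=4 cylinder at (1, 3.5) gives a regular 32-gon of circumradius 4 (constant along its height) (perimeter = 2·32·4.000·sin(180°/32) = 25.09 mm); Taking the union: the regions partially overlap (shared area 31.79 mm²), so the edge portions inside another operand are dropped and the merged outline is re-measured after clipping — boundary = 44.26 mm. So its perimeter = 44.26 mm. Layer 38 (z = 4.56): the 5.5×15 cube contributes its full rectangle (perimeter 41.00 mm); the cylinder at (1, 3.5) does not reach this height (z outside [5, 17.5]); Combining (union): only the 5.5×15 cube is present, so the union is just that shape — boundary = 41.00 mm. So its perimeter = 41.00 mm. Layer 82 is larger (44.26 vs 41.00 mm).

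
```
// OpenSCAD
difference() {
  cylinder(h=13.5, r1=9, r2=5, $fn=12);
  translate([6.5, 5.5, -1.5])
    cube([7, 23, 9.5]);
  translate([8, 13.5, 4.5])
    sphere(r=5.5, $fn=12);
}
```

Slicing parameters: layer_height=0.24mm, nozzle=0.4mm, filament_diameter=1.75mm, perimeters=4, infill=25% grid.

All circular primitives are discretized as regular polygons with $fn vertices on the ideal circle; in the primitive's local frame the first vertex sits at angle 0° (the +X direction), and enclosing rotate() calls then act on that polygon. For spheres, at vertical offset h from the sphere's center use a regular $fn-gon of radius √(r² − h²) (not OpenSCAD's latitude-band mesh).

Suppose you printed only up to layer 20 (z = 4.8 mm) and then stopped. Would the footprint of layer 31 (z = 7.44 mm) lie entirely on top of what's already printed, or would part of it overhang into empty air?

Compare the two slices. At z = 4.8: the cone: at t=0.356 of its height the radius interpolates to r₁+(r₂−r₁)t = 7.578, giving a regular 12-gon of that circumradius (area = (12/2)·7.578²·sin(360°/12) = 172.27 mm²); the cube at (6.5, 5.5) is present — its section is the full 7×23 rectangle (area 161.00 mm²); the r=5.5 sphere at (8, 13.5) slices to a regular 12-gon of circumradius 5.492 (√(r²−h²) with h=0.3 from center) (area = (12/2)·5.492²·sin(360°/12) = 90.48 mm²); Subtracting the remaining from the first: starting from the cone (172.27 mm²), the 7×23 cube at (6.5, 5.5) misses the remaining region (no effect); the r=5.5 sphere at (8, 13.5) misses the remaining region (no effect) — area = 172.27 mm². At z = 7.44: the cone (r1=9→r2=5) has section circumradius 6.796 here — a regular 12-gon (area = (12/2)·6.796²·sin(360°/12) = 138.54 mm²); the 7×23 cube at (6.5, 5.5) contributes its full rectangle (area 161.00 mm²); the r=5.5 sphere at (8, 13.5) contributes a regular 12-gon of circumradius √(5.5²−2.94²) = 4.648 (area = (12/2)·4.648²·sin(360°/12) = 64.82 mm²); Taking the first minus the rest: starting from the cone (138.54 mm²), the 7×23 cube at (6.5, 5.5) misses the remaining region (no effect); the r=5.5 sphere at (8, 13.5) misses the remaining region (no effect) — area = 138.54 mm². Checking containment: the cross-section at z = 7.44 is a subset of the cross-section at z = 4.8.

entirely on top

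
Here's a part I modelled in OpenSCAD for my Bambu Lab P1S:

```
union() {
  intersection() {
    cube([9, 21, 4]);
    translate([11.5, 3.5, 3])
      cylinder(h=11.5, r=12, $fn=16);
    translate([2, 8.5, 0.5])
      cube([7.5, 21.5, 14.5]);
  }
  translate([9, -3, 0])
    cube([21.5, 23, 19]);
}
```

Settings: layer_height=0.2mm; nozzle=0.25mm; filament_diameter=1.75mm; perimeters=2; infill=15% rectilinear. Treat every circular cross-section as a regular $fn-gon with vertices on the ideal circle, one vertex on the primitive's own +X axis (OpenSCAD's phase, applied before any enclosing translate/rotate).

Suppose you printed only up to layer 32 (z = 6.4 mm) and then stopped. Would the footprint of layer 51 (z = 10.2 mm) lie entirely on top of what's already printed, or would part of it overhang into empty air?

entirely on top

Compare the two slices. At z = 6.4: the cube is absent (z outside [0, 4]); the r=12 cylinder at (11.5, 3.5) gives a regular 16-gon of circumradius 12 (constant along its height) (area = (16/2)·12.000²·sin(360°/16) = 440.85 mm²); the cube at (2, 8.5) (footprint 7.5×21.5) is included at this height (area 161.25 mm²); After intersecting: at least one operand is absent at this height, so nothing remains; the cube at (9, -3) is present — its section is the full 21.5×23 rectangle (area 494.50 mm²); Taking the union: only the 21.5×23 cube at (9, -3) is present, so the union is just that shape — area = 494.50 mm². At z = 10.2: the cube is absent (z outside [0, 4]); the r=12 cylinder at (11.5, 3.5) gives a regular 16-gon of circumradius 12 (constant along its height) (area = (16/2)·12.000²·sin(360°/16) = 440.85 mm²); the 7.5×21.5 cube at (2, 8.5) contributes its full rectangle (area 161.25 mm²); Keeping only the common overlap: at least one operand is absent at this height, so nothing remains; the cube at (9, -3) is present — its section is the full 21.5×23 rectangle (area 494.50 mm²); Taking the union: only the 21.5×23 cube at (9, -3) is present, so the union is just that shape — area = 494.50 mm². Checking containment: the cross-section at z = 10.2 is a subset of the cross-section at z = 6.4.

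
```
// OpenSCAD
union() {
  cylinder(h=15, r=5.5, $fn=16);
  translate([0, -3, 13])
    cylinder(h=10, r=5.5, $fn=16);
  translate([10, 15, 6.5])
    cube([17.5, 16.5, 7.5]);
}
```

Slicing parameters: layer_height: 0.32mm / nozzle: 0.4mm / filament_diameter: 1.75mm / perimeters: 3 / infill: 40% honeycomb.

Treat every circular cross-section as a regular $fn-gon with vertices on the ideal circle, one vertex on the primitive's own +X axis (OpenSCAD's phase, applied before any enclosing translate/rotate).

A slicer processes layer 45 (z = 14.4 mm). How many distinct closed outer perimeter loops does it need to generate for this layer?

At z = 14.4 mm: the r=5.5 cylinder gives a regular 16-gon of circumradius 5.5 (constant along its height); the cylinder at (0, -3): section is a regular 16-gon, circumradius r=5.5; the cube at (10, 15) is not intersected at this z (z outside [6.5, 14]); Taking the union: the regions partially overlap (shared area 60.50 mm²), so overlapping operands fuse into one piece — 1 connected region. The result has 1 disconnected region.

1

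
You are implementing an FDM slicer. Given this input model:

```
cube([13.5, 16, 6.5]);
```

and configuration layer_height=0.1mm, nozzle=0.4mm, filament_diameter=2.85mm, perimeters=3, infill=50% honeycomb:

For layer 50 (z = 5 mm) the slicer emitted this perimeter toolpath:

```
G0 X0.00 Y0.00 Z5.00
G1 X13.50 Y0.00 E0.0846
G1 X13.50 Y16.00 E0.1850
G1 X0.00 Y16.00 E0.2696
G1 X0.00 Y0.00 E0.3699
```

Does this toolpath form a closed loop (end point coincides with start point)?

yes

Start point (G0): (0.00, 0.00). End point (last G1): the path returns to the start — closed.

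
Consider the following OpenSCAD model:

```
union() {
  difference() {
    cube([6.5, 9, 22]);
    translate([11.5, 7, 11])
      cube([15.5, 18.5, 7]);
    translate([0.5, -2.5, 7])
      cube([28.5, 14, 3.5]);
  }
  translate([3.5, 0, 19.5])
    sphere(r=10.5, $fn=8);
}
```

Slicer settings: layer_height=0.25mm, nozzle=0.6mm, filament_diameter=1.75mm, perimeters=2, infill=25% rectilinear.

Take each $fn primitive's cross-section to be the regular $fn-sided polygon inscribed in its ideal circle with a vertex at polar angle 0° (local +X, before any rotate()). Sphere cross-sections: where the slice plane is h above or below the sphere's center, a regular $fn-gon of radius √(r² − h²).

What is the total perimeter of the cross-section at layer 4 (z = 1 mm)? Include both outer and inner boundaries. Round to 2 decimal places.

31.00 mm

At z = 1 mm: the cube (footprint 6.5×9) is included at this height (perimeter 31.00 mm); the cube at (11.5, 7) is absent (z outside [11, 18]); the cube at (0.5, -2.5) is not intersected at this z (z outside [7, 10.5]); After the difference (first − rest): none of the subtracted shapes is present at this height, so the 6.5×9 cube is unchanged — boundary = 31.00 mm; the sphere at (3.5, 0) does not reach this height (|z−center|=18.500 > r=10.5); Taking the union: only the result so far is present, so the union is just that shape — boundary = 31.00 mm. Overall, the cross-section is a single solid region. Total boundary length (outer) = 31.00 mm.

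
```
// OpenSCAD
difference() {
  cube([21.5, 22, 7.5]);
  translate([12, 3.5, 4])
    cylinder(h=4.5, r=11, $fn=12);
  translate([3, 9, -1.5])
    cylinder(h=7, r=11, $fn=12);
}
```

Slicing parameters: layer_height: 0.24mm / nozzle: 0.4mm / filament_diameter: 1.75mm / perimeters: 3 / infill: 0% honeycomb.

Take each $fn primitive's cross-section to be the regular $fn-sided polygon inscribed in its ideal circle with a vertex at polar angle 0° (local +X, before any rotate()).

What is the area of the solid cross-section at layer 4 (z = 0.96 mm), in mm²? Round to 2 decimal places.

At z = 0.96 mm: the cube is present — its section is the full 21.5×22 rectangle (area 473.00 mm²); the cylinder at (12, 3.5) does not reach this height (z outside [4, 8.5]); the r=11 cylinder at (3, 9) gives a regular 12-gon of circumradius 11 (constant along its height) (area = (12/2)·11.000²·sin(360°/12) = 363.00 mm²); After the difference (first − rest): starting from the 21.5×22 cube (473.00 mm²), the r=11 cylinder at (3, 9) partially overlaps it — only the 233.21 mm² overlap (of its 363.00 mm²) is removed, clipping the outline — area = 239.79 mm². Overall, the cross-section is a single solid region. Net area = 239.79 mm².

239.79 mm²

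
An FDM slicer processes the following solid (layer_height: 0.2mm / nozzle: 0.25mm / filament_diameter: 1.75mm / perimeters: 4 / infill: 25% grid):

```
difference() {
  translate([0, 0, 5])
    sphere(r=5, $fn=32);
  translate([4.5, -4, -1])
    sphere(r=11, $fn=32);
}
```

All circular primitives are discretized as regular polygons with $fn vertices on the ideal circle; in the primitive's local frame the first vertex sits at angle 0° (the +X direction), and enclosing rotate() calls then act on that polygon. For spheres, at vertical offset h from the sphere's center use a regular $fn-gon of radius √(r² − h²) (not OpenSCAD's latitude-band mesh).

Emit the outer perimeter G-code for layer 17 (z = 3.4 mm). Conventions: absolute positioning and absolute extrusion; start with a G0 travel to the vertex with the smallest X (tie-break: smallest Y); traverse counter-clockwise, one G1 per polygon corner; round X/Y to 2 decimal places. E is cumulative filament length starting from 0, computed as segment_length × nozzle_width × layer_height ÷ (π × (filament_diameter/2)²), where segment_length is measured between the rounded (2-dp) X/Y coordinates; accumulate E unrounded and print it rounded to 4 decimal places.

At z = 3.4 mm: the sphere: section is a regular 32-gon, circumradius = √(r²−h²) = √(5²−1.6²) = 4.737; the sphere at (4.5, -4): section is a regular 32-gon, circumradius = √(r²−h²) = √(11²−4.4²) = 10.082; After the difference (first − rest): starting from the r=5 sphere, the r=11 sphere at (4.5, -4) partially overlaps it — only the 67.01 mm² overlap (of its 317.26 mm²) is removed, clipping the outline — 1 connected region. The outline is a single polygon with 12 vertices. Extrusion per mm of travel: 0.25 × 0.2 / (π × 0.875²) = 0.020788. Accumulating E over each segment gives final E = 0.2763.

G0 X-4.74 Y0.00 Z3.40
G1 X-3.88 Y1.60 E0.0378
G1 X-2.63 Y3.13 E0.0788
G1 X-1.10 Y4.38 E0.1199
G1 X-0.54 Y4.68 E0.1331
G1 X-0.92 Y4.65 E0.1410
G1 X-1.81 Y4.38 E0.1604
G1 X-2.63 Y3.94 E0.1797
G1 X-3.35 Y3.35 E0.1991
G1 X-3.94 Y2.63 E0.2184
G1 X-4.38 Y1.81 E0.2378
G1 X-4.65 Y0.92 E0.2571
G1 X-4.74 Y0.00 E0.2763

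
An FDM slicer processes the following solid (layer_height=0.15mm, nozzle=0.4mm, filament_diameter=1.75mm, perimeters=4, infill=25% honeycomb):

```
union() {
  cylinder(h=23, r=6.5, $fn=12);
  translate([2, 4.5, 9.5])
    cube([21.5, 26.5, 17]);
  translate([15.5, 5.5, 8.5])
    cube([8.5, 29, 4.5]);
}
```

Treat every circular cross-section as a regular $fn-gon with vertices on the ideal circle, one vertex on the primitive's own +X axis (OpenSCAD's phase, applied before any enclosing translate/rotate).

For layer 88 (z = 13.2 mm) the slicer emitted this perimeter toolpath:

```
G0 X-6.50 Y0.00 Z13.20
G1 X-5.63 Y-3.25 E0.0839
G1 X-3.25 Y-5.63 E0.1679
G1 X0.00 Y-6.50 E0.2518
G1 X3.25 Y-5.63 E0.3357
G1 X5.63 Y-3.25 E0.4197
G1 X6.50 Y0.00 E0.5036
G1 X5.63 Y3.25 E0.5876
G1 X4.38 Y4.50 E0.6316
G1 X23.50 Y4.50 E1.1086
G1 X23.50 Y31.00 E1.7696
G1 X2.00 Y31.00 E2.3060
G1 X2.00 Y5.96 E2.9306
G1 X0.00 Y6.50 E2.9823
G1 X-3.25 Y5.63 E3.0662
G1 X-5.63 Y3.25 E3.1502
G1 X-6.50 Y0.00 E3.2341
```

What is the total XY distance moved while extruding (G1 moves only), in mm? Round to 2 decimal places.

Sum the Euclidean lengths of each G1 segment: total = 129.65 mm.

129.65 mm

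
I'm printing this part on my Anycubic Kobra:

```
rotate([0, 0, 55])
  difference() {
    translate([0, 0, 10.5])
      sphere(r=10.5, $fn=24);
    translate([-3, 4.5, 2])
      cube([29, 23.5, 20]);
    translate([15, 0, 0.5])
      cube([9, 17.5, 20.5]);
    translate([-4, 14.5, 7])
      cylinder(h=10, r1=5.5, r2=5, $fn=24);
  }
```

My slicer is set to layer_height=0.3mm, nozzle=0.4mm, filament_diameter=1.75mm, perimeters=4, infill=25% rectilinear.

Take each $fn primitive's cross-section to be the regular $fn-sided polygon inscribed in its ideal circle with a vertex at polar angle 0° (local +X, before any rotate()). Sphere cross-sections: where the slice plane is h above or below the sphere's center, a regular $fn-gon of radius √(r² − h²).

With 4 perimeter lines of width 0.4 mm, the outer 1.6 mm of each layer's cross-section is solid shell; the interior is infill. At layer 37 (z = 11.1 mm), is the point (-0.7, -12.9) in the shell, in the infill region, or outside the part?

outside

At z = 11.1 mm: the r=10.5 sphere slices to a regular 24-gon of circumradius 10.483 (√(r²−h²) with h=0.6 from center); the 29×23.5 cube at (-3, 4.5) contributes its full rectangle; the cube at (15, 0) is present — its section is the full 9×17.5 rectangle; the cone at (-4, 14.5) (r1=5.5→r2=5) has section circumradius 5.295 here — a regular 24-gon; After the difference (first − rest): starting from the r=10.5 sphere, the 29×23.5 cube at (-3, 4.5) partially overlaps it — only the 57.28 mm² overlap (of its 681.50 mm²) is removed, clipping the outline; the 9×17.5 cube at (15, 0) misses the remaining region (no effect); the cone at (-4, 14.5) partially overlaps it — only the 0.67 mm² overlap (of its 87.08 mm²) is removed, clipping the outline — 1 connected region; (rotated 55° about Z; rotation is an isometry so areas/perimeters/island counts are preserved). Overall, the cross-section is a single solid region. Undo the 55° rotation: the query point maps to (-10.969, -6.826) in the un-rotated model frame. The nearest boundary edge runs (-7.41, -7.41)→(-9.08, -5.24); distance from the point to it = 2.46 mm. The point is not inside any of the regions above, so it lies outside the cross-section (2.46 mm from the nearest boundary).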